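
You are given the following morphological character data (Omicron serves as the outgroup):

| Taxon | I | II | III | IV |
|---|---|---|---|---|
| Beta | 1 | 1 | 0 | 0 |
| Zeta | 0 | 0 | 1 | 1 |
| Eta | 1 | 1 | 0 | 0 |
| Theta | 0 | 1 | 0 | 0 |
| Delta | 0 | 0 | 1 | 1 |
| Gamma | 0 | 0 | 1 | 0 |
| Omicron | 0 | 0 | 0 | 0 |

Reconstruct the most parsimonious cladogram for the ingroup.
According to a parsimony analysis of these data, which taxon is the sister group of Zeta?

Delta

The outgroup has state '0' for every character, so '1' is the derived state throughout.
I: derived state '1' in Beta and Eta only — synapomorphy for {Beta, Eta}.
II: derived state '1' in Beta, Eta, and Theta only — synapomorphy for {Beta, Eta, Theta}.
III (derived state '1') is shared by Delta, Gamma, and Zeta — a synapomorphy uniting that clade.
IV (derived state '1') is shared by Delta and Zeta — a synapomorphy uniting that clade.
Most parsimonious ingroup topology: (((Eta,Beta),Theta),((Zeta,Delta),Gamma)).
Zeta and Delta form a cherry on this tree, so they are sister taxa.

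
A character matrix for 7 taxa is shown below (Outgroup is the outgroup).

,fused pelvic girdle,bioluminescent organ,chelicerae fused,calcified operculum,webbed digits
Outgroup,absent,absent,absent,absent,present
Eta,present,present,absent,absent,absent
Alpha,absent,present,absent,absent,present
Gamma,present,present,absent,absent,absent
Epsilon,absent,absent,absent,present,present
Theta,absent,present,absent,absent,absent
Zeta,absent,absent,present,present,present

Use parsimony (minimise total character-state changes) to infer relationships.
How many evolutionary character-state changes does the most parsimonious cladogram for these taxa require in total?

5

Character polarity is set by the outgroup: the derived state is whichever differs from the outgroup's state, so for webbed digits the derived state is 'absent', and for the remaining characters it is 'present'.
fused pelvic girdle (derived state 'present') is shared by Eta and Gamma — a synapomorphy uniting that clade.
bioluminescent organ: derived state 'present' in Alpha, Eta, Gamma, and Theta only — synapomorphy for {Alpha, Eta, Gamma, Theta}.
chelicerae fused: derived state 'present' in Zeta only — an autapomorphy, so it tells us nothing about relationships among taxa.
calcified operculum (derived state 'present') is shared by Epsilon and Zeta — a synapomorphy uniting that clade.
Only Eta, Gamma, and Theta show the derived state 'absent' for webbed digits, supporting them as a clade.
Most parsimonious ingroup topology: ((((Eta,Gamma),Theta),Alpha),(Epsilon,Zeta)).
Changes per character on this tree: fused pelvic girdle: 1; bioluminescent organ: 1; chelicerae fused: 1; calcified operculum: 1; webbed digits: 1.
Total = 5.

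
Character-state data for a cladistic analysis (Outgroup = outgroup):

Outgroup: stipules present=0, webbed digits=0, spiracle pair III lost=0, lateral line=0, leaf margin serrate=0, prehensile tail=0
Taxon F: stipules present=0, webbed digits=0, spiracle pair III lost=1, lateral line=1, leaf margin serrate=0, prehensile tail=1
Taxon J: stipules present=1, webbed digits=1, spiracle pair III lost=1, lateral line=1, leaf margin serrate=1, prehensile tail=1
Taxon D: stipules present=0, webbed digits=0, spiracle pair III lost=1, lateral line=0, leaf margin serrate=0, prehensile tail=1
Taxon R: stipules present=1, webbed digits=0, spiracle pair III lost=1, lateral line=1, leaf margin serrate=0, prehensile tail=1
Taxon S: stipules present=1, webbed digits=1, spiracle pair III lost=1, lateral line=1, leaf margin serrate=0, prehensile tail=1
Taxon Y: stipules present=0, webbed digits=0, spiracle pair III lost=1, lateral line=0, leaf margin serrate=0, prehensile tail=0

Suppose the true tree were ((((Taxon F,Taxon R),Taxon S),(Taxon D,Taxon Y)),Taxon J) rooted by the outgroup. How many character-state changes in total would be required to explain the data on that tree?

11

Map each character onto ((((Taxon F,Taxon R),Taxon S),(Taxon D,Taxon Y)),Taxon J) (rooted by Outgroup) and count the minimum state changes it requires (Fitch parsimony):
stipules present: 3; webbed digits: 2; spiracle pair III lost: 1; lateral line: 2; leaf margin serrate: 1; prehensile tail: 2.
Total tree length = 11.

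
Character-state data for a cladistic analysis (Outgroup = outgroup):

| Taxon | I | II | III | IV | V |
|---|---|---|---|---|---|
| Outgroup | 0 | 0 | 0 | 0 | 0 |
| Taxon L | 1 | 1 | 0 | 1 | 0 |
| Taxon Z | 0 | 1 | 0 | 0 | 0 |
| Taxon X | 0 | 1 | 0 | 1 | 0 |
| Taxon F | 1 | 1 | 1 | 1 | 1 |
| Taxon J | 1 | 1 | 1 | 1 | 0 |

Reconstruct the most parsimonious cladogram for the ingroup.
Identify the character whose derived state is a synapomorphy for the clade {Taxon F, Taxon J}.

III

The outgroup has state '0' for every character, so '1' is the derived state throughout.
I (derived state '1') is shared by Taxon F, Taxon J, and Taxon L — a synapomorphy uniting that clade.
II (derived state '1') is shared by all ingroup taxa — unites the whole ingroup.
III: derived state '1' in Taxon F and Taxon J only — synapomorphy for {Taxon F, Taxon J}.
IV: derived state '1' in Taxon F, Taxon J, Taxon L, and Taxon X only — synapomorphy for {Taxon F, Taxon J, Taxon L, Taxon X}.
V: derived state '1' in Taxon F only — an autapomorphy, so it tells us nothing about relationships among taxa.
Most parsimonious ingroup topology: (((Taxon L,(Taxon F,Taxon J)),Taxon X),Taxon Z).
The clade {Taxon F, Taxon J} is supported by III: its derived state '1' occurs in exactly those taxa and in no other taxon (including the outgroup).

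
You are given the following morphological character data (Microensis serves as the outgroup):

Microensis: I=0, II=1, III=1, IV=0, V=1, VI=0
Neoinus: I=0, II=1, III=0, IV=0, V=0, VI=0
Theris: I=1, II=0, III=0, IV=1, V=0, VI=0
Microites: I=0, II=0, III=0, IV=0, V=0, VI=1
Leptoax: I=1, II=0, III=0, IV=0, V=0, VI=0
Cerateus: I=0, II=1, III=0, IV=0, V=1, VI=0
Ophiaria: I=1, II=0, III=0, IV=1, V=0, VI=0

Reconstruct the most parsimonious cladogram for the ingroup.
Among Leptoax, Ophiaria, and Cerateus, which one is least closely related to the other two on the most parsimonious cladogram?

Character polarity is set by the outgroup: the derived state is whichever differs from the outgroup's state, so for II, III, V the derived state is '0', and for the remaining characters it is '1'.
I: derived state '1' in Leptoax, Ophiaria, and Theris only — synapomorphy for {Leptoax, Ophiaria, Theris}.
II: derived state '0' in Leptoax, Microites, Ophiaria, and Theris only — synapomorphy for {Leptoax, Microites, Ophiaria, Theris}.
III (derived state '0') is shared by all ingroup taxa — unites the whole ingroup.
Only Ophiaria and Theris show the derived state '1' for IV, supporting them as a clade.
V (derived state '0') is shared by Leptoax, Microites, Neoinus, Ophiaria, and Theris — a synapomorphy uniting that clade.
VI: derived state '1' in Microites only — an autapomorphy, so it tells us nothing about relationships among taxa.
Most parsimonious ingroup topology: ((Neoinus,(((Theris,Ophiaria),Leptoax),Microites)),Cerateus).
Ophiaria and Leptoax share a more recent common ancestor with each other than either does with Cerateus, so Cerateus is the least closely related of the three.

Cerateus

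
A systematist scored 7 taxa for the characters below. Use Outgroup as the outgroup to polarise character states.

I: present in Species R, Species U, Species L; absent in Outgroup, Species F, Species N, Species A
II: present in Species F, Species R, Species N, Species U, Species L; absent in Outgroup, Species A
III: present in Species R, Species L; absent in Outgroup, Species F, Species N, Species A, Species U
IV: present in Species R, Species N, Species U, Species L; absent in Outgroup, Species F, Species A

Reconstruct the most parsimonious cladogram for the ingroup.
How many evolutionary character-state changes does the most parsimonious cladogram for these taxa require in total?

4

The outgroup has state 'absent' for every character, so 'present' is the derived state throughout.
I (derived state 'present') is shared by Species L, Species R, and Species U — a synapomorphy uniting that clade.
Only Species F, Species L, Species N, Species R, and Species U show the derived state 'present' for II, supporting them as a clade.
III (derived state 'present') is shared by Species L and Species R — a synapomorphy uniting that clade.
IV: derived state 'present' in Species L, Species N, Species R, and Species U only — synapomorphy for {Species L, Species N, Species R, Species U}.
Most parsimonious ingroup topology: ((Species F,(((Species R,Species L),Species U),Species N)),Species A).
Changes per character on this tree: I: 1; II: 1; III: 1; IV: 1.
Total = 4.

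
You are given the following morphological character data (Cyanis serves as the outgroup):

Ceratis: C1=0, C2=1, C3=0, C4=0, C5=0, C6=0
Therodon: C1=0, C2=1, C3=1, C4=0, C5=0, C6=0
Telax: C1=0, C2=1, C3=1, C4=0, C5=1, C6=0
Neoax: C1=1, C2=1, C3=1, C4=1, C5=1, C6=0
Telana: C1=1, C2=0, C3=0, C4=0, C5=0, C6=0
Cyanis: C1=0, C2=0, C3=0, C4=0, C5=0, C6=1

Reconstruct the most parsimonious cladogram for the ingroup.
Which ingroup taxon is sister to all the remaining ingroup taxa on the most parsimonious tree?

Telana

Character polarity is set by the outgroup: the derived state is whichever differs from the outgroup's state, so for C6 the derived state is '0', and for the remaining characters it is '1'.
C1 (state '1') occurs in Neoax and Telana but conflicts with the nesting implied by the other characters — most parsimoniously interpreted as homoplasy.
Only Ceratis, Neoax, Telax, and Therodon show the derived state '1' for C2, supporting them as a clade.
C3: derived state '1' in Neoax, Telax, and Therodon only — synapomorphy for {Neoax, Telax, Therodon}.
C4: derived state '1' in Neoax only — an autapomorphy, so it tells us nothing about relationships among taxa.
C5: derived state '1' in Neoax and Telax only — synapomorphy for {Neoax, Telax}.
C6 (derived state '0') is shared by all ingroup taxa — unites the whole ingroup.
Most parsimonious ingroup topology: (((Therodon,(Telax,Neoax)),Ceratis),Telana).
Telana is sister to the clade containing all other ingroup taxa, so it is the earliest-diverging (most basal) ingroup lineage.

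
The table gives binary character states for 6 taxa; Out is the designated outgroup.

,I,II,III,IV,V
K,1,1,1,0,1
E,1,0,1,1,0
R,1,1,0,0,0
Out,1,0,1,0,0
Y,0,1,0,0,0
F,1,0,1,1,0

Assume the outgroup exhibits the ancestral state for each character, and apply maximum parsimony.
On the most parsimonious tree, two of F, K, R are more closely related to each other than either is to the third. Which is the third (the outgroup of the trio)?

F

Character polarity is set by the outgroup: the derived state is whichever differs from the outgroup's state, so for I, III the derived state is '0', and for the remaining characters it is '1'.
I (derived state '0') is unique to Y (autapomorphy; uninformative for grouping).
Only K, R, and Y show the derived state '1' for II, supporting them as a clade.
III (derived state '0') is shared by R and Y — a synapomorphy uniting that clade.
Only E and F show the derived state '1' for IV, supporting them as a clade.
V: derived state '1' in K only — an autapomorphy, so it tells us nothing about relationships among taxa.
Most parsimonious ingroup topology: ((F,E),(K,(R,Y))).
K and R share a more recent common ancestor with each other than either does with F, so F is the least closely related of the three.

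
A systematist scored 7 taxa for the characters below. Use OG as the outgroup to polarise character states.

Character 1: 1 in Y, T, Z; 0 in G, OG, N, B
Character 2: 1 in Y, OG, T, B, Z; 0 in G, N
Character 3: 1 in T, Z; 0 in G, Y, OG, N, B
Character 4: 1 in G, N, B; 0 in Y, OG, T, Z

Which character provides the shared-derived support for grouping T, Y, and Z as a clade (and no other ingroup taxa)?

Character polarity is set by the outgroup: the derived state is whichever differs from the outgroup's state, so for Character 2 the derived state is '0', and for the remaining characters it is '1'.
Only T, Y, and Z show the derived state '1' for Character 1, supporting them as a clade.
Character 2 (derived state '0') is shared by G and N — a synapomorphy uniting that clade.
Character 3: derived state '1' in T and Z only — synapomorphy for {T, Z}.
Character 4 (derived state '1') is shared by B, G, and N — a synapomorphy uniting that clade.
Most parsimonious ingroup topology: (((N,G),B),((T,Z),Y)).
The clade {T, Y, Z} is supported by Character 1: its derived state '1' occurs in exactly those taxa and in no other taxon (including the outgroup).

Character 1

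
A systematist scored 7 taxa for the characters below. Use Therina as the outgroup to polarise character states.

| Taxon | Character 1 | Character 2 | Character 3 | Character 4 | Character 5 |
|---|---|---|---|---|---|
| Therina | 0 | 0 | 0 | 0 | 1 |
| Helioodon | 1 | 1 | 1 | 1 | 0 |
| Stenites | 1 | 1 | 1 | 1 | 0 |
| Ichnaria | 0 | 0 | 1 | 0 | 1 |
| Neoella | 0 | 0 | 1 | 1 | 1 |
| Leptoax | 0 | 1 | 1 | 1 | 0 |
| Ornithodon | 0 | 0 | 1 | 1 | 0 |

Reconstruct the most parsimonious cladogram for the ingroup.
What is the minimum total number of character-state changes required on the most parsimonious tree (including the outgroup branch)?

Character polarity is set by the outgroup: the derived state is whichever differs from the outgroup's state, so for Character 5 the derived state is '0', and for the remaining characters it is '1'.
Only Helioodon and Stenites show the derived state '1' for Character 1, supporting them as a clade.
Character 2 (derived state '1') is shared by Helioodon, Leptoax, and Stenites — a synapomorphy uniting that clade.
All ingroup taxa share the derived state '1' for Character 3; it defines the ingroup but does not resolve relationships within it.
Character 4 (derived state '1') is shared by Helioodon, Leptoax, Neoella, Ornithodon, and Stenites — a synapomorphy uniting that clade.
Only Helioodon, Leptoax, Ornithodon, and Stenites show the derived state '0' for Character 5, supporting them as a clade.
Most parsimonious ingroup topology: (((((Helioodon,Stenites),Leptoax),Ornithodon),Neoella),Ichnaria).
Changes per character on this tree: Character 1: 1; Character 2: 1; Character 3: 1; Character 4: 1; Character 5: 1.
Total = 5.

5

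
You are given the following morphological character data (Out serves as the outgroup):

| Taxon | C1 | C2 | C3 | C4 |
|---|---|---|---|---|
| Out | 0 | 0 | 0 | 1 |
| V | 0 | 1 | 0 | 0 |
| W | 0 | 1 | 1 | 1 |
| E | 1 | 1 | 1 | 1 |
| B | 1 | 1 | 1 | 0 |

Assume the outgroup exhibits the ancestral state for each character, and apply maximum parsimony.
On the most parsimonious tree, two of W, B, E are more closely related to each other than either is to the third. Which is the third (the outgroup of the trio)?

Character polarity is set by the outgroup: the derived state is whichever differs from the outgroup's state, so for C4 the derived state is '0', and for the remaining characters it is '1'.
C1: derived state '1' in B and E only — synapomorphy for {B, E}.
All ingroup taxa share the derived state '1' for C2; it defines the ingroup but does not resolve relationships within it.
C3: derived state '1' in B, E, and W only — synapomorphy for {B, E, W}.
C4 (state '0') occurs in B and V but conflicts with the nesting implied by the other characters — most parsimoniously interpreted as homoplasy.
Most parsimonious ingroup topology: (V,(W,(E,B))).
E and B share a more recent common ancestor with each other than either does with W, so W is the least closely related of the three.

W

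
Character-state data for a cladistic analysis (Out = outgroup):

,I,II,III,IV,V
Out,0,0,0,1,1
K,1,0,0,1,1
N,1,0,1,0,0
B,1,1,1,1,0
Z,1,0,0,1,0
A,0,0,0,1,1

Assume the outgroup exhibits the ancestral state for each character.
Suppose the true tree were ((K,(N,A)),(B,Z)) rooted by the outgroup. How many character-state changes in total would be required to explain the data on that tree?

Map each character onto ((K,(N,A)),(B,Z)) (rooted by Out) and count the minimum state changes it requires (Fitch parsimony):
I: 2; II: 1; III: 2; IV: 1; V: 2.
Total tree length = 8.

8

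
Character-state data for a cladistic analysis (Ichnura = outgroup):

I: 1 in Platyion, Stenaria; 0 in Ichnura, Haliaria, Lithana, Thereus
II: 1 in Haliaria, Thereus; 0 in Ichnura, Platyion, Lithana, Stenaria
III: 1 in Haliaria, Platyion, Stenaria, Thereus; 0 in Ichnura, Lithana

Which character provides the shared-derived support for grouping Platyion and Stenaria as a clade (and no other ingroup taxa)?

I

The outgroup has state '0' for every character, so '1' is the derived state throughout.
I: derived state '1' in Platyion and Stenaria only — synapomorphy for {Platyion, Stenaria}.
Only Haliaria and Thereus show the derived state '1' for II, supporting them as a clade.
III (derived state '1') is shared by Haliaria, Platyion, Stenaria, and Thereus — a synapomorphy uniting that clade.
Most parsimonious ingroup topology: (((Haliaria,Thereus),(Platyion,Stenaria)),Lithana).
The clade {Platyion, Stenaria} is supported by I: its derived state '1' occurs in exactly those taxa and in no other taxon (including the outgroup).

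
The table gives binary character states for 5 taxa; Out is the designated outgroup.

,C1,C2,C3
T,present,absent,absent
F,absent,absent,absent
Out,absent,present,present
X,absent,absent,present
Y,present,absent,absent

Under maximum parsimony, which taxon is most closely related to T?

Character polarity is set by the outgroup: the derived state is whichever differs from the outgroup's state, so for C2, C3 the derived state is 'absent', and for the remaining characters it is 'present'.
C1: derived state 'present' in T and Y only — synapomorphy for {T, Y}.
C2 (derived state 'absent') is shared by all ingroup taxa — unites the whole ingroup.
Only F, T, and Y show the derived state 'absent' for C3, supporting them as a clade.
Most parsimonious ingroup topology: (((T,Y),F),X).
T and Y form a cherry on this tree, so they are sister taxa.

Y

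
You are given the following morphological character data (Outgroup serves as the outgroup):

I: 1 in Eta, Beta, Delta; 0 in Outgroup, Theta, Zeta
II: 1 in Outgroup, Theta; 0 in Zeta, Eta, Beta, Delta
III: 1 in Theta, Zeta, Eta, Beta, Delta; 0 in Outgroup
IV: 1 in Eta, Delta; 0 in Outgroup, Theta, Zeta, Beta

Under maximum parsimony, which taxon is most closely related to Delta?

Character polarity is set by the outgroup: the derived state is whichever differs from the outgroup's state, so for II the derived state is '0', and for the remaining characters it is '1'.
Only Beta, Delta, and Eta show the derived state '1' for I, supporting them as a clade.
II (derived state '0') is shared by Beta, Delta, Eta, and Zeta — a synapomorphy uniting that clade.
III (derived state '1') is shared by all ingroup taxa — unites the whole ingroup.
IV (derived state '1') is shared by Delta and Eta — a synapomorphy uniting that clade.
Most parsimonious ingroup topology: (Theta,(Zeta,((Eta,Delta),Beta))).
Delta and Eta form a cherry on this tree, so they are sister taxa.

Eta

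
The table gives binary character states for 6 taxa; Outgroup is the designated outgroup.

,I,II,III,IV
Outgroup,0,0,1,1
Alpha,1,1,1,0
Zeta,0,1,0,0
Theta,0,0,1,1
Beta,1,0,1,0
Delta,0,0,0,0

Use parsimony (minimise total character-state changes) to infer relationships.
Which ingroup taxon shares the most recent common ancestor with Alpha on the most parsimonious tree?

Character polarity is set by the outgroup: the derived state is whichever differs from the outgroup's state, so for III, IV the derived state is '0', and for the remaining characters it is '1'.
I: derived state '1' in Alpha and Beta only — synapomorphy for {Alpha, Beta}.
II (state '1') occurs in Alpha and Zeta but conflicts with the nesting implied by the other characters — most parsimoniously interpreted as homoplasy.
III: derived state '0' in Delta and Zeta only — synapomorphy for {Delta, Zeta}.
IV (derived state '0') is shared by Alpha, Beta, Delta, and Zeta — a synapomorphy uniting that clade.
Most parsimonious ingroup topology: (((Alpha,Beta),(Zeta,Delta)),Theta).
Alpha and Beta form a cherry on this tree, so they are sister taxa.

Beta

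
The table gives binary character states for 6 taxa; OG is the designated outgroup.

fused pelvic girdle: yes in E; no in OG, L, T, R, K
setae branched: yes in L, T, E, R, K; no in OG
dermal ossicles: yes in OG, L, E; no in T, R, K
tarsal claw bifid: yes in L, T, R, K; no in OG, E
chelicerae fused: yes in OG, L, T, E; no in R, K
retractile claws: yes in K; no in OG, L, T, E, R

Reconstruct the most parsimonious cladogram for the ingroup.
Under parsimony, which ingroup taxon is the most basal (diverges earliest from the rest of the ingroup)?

E

Character polarity is set by the outgroup: the derived state is whichever differs from the outgroup's state, so for dermal ossicles, chelicerae fused the derived state is 'no', and for the remaining characters it is 'yes'.
fused pelvic girdle: derived state 'yes' in E only — an autapomorphy, so it tells us nothing about relationships among taxa.
setae branched (derived state 'yes') is shared by all ingroup taxa — unites the whole ingroup.
dermal ossicles: derived state 'no' in K, R, and T only — synapomorphy for {K, R, T}.
tarsal claw bifid: derived state 'yes' in K, L, R, and T only — synapomorphy for {K, L, R, T}.
chelicerae fused (derived state 'no') is shared by K and R — a synapomorphy uniting that clade.
retractile claws (derived state 'yes') is unique to K (autapomorphy; uninformative for grouping).
Most parsimonious ingroup topology: ((L,(T,(R,K))),E).
E is sister to the clade containing all other ingroup taxa, so it is the earliest-diverging (most basal) ingroup lineage.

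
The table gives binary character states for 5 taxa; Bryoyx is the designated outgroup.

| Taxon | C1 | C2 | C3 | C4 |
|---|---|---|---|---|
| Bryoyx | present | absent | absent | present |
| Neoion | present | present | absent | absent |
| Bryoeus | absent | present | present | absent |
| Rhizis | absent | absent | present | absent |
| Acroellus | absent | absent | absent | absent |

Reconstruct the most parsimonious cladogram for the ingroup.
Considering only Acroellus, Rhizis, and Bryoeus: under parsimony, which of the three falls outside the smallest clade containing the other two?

Character polarity is set by the outgroup: the derived state is whichever differs from the outgroup's state, so for C1, C4 the derived state is 'absent', and for the remaining characters it is 'present'.
C1: derived state 'absent' in Acroellus, Bryoeus, and Rhizis only — synapomorphy for {Acroellus, Bryoeus, Rhizis}.
C2 (state 'present') occurs in Bryoeus and Neoion but conflicts with the nesting implied by the other characters — most parsimoniously interpreted as homoplasy.
C3 (derived state 'present') is shared by Bryoeus and Rhizis — a synapomorphy uniting that clade.
All ingroup taxa share the derived state 'absent' for C4; it defines the ingroup but does not resolve relationships within it.
Most parsimonious ingroup topology: (Neoion,((Bryoeus,Rhizis),Acroellus)).
Bryoeus and Rhizis share a more recent common ancestor with each other than either does with Acroellus, so Acroellus is the least closely related of the three.

Acroellus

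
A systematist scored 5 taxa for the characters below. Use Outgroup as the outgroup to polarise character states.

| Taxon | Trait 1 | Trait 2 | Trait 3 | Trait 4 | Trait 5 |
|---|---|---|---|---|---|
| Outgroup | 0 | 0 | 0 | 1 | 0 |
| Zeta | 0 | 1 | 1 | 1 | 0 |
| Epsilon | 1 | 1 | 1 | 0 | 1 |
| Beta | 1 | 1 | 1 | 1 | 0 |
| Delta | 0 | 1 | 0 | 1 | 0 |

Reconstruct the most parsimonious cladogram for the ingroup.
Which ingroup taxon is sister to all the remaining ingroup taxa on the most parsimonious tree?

Delta

Character polarity is set by the outgroup: the derived state is whichever differs from the outgroup's state, so for Trait 4 the derived state is '0', and for the remaining characters it is '1'.
Trait 1: derived state '1' in Beta and Epsilon only — synapomorphy for {Beta, Epsilon}.
All ingroup taxa share the derived state '1' for Trait 2; it defines the ingroup but does not resolve relationships within it.
Trait 3 (derived state '1') is shared by Beta, Epsilon, and Zeta — a synapomorphy uniting that clade.
Trait 4: derived state '0' in Epsilon only — an autapomorphy, so it tells us nothing about relationships among taxa.
Trait 5: derived state '1' in Epsilon only — an autapomorphy, so it tells us nothing about relationships among taxa.
Most parsimonious ingroup topology: ((Zeta,(Epsilon,Beta)),Delta).
Delta is sister to the clade containing all other ingroup taxa, so it is the earliest-diverging (most basal) ingroup lineage.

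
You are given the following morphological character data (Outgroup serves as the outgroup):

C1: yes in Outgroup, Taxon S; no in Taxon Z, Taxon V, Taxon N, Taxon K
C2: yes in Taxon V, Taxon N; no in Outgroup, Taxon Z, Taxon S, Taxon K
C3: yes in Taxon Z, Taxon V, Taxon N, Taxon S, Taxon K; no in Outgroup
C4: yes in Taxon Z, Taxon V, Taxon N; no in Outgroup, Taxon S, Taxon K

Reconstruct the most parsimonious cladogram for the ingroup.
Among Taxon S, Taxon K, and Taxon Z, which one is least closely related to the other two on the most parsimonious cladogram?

Taxon S

Character polarity is set by the outgroup: the derived state is whichever differs from the outgroup's state, so for C1 the derived state is 'no', and for the remaining characters it is 'yes'.
C1 (derived state 'no') is shared by Taxon K, Taxon N, Taxon V, and Taxon Z — a synapomorphy uniting that clade.
C2: derived state 'yes' in Taxon N and Taxon V only — synapomorphy for {Taxon N, Taxon V}.
All ingroup taxa share the derived state 'yes' for C3; it defines the ingroup but does not resolve relationships within it.
C4: derived state 'yes' in Taxon N, Taxon V, and Taxon Z only — synapomorphy for {Taxon N, Taxon V, Taxon Z}.
Most parsimonious ingroup topology: (((Taxon Z,(Taxon V,Taxon N)),Taxon K),Taxon S).
Taxon K and Taxon Z share a more recent common ancestor with each other than either does with Taxon S, so Taxon S is the least closely related of the three.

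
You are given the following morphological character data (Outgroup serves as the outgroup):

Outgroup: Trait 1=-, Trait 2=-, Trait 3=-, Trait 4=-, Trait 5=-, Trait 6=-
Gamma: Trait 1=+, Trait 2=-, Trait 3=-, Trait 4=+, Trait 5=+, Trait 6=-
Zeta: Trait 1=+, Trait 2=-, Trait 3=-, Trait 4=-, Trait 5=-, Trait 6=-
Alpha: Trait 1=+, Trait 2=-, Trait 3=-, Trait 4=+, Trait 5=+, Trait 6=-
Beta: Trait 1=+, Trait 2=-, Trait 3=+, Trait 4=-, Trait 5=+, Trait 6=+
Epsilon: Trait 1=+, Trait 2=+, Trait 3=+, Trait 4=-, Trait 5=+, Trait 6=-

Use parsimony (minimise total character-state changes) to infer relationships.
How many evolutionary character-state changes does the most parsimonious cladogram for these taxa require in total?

The outgroup has state '-' for every character, so '+' is the derived state throughout.
Trait 1 (derived state '+') is shared by all ingroup taxa — unites the whole ingroup.
Trait 2: derived state '+' in Epsilon only — an autapomorphy, so it tells us nothing about relationships among taxa.
Only Beta and Epsilon show the derived state '+' for Trait 3, supporting them as a clade.
Trait 4: derived state '+' in Alpha and Gamma only — synapomorphy for {Alpha, Gamma}.
Only Alpha, Beta, Epsilon, and Gamma show the derived state '+' for Trait 5, supporting them as a clade.
Trait 6: derived state '+' in Beta only — an autapomorphy, so it tells us nothing about relationships among taxa.
Most parsimonious ingroup topology: (((Gamma,Alpha),(Beta,Epsilon)),Zeta).
Changes per character on this tree: Trait 1: 1; Trait 2: 1; Trait 3: 1; Trait 4: 1; Trait 5: 1; Trait 6: 1.
Total = 6.

6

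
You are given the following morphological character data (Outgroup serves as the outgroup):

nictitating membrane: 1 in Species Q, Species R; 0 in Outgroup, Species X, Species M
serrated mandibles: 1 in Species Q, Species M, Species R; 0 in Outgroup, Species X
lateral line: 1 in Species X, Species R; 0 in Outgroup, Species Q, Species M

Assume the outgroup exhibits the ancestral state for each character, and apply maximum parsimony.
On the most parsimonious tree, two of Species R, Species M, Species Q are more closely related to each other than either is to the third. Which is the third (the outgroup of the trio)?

The outgroup has state '0' for every character, so '1' is the derived state throughout.
Only Species Q and Species R show the derived state '1' for nictitating membrane, supporting them as a clade.
serrated mandibles (derived state '1') is shared by Species M, Species Q, and Species R — a synapomorphy uniting that clade.
lateral line (state '1') occurs in Species R and Species X but conflicts with the nesting implied by the other characters — most parsimoniously interpreted as homoplasy.
Most parsimonious ingroup topology: (Species X,((Species Q,Species R),Species M)).
Species Q and Species R share a more recent common ancestor with each other than either does with Species M, so Species M is the least closely related of the three.

Species M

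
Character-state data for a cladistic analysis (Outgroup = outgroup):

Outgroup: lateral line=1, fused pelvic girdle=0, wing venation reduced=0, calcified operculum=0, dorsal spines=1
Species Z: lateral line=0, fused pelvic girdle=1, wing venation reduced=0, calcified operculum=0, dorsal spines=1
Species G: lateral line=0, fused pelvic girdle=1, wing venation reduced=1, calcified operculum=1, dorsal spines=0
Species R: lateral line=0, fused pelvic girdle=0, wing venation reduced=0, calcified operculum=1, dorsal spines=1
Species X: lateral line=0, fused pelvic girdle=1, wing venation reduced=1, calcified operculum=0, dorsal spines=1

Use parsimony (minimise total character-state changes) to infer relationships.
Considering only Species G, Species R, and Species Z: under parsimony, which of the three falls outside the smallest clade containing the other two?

Species R

Character polarity is set by the outgroup: the derived state is whichever differs from the outgroup's state, so for lateral line, dorsal spines the derived state is '0', and for the remaining characters it is '1'.
All ingroup taxa share the derived state '0' for lateral line; it defines the ingroup but does not resolve relationships within it.
Only Species G, Species X, and Species Z show the derived state '1' for fused pelvic girdle, supporting them as a clade.
Only Species G and Species X show the derived state '1' for wing venation reduced, supporting them as a clade.
calcified operculum (state '1') occurs in Species G and Species R but conflicts with the nesting implied by the other characters — most parsimoniously interpreted as homoplasy.
dorsal spines (derived state '0') is unique to Species G (autapomorphy; uninformative for grouping).
Most parsimonious ingroup topology: ((Species Z,(Species G,Species X)),Species R).
Species G and Species Z share a more recent common ancestor with each other than either does with Species R, so Species R is the least closely related of the three.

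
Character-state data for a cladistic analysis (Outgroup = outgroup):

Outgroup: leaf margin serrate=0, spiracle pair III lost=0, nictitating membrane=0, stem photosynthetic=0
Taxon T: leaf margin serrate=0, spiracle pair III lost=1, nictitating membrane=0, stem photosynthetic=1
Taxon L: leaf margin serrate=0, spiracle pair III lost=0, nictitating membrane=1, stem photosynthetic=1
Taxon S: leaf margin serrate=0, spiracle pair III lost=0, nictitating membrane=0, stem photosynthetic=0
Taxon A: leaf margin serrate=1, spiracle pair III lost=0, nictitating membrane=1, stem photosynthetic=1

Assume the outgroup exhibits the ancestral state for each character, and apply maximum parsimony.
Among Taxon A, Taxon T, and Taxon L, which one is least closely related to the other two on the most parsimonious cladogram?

Taxon T

The outgroup has state '0' for every character, so '1' is the derived state throughout.
leaf margin serrate (derived state '1') is unique to Taxon A (autapomorphy; uninformative for grouping).
spiracle pair III lost (derived state '1') is unique to Taxon T (autapomorphy; uninformative for grouping).
nictitating membrane: derived state '1' in Taxon A and Taxon L only — synapomorphy for {Taxon A, Taxon L}.
stem photosynthetic: derived state '1' in Taxon A, Taxon L, and Taxon T only — synapomorphy for {Taxon A, Taxon L, Taxon T}.
Most parsimonious ingroup topology: ((Taxon T,(Taxon L,Taxon A)),Taxon S).
Taxon A and Taxon L share a more recent common ancestor with each other than either does with Taxon T, so Taxon T is the least closely related of the three.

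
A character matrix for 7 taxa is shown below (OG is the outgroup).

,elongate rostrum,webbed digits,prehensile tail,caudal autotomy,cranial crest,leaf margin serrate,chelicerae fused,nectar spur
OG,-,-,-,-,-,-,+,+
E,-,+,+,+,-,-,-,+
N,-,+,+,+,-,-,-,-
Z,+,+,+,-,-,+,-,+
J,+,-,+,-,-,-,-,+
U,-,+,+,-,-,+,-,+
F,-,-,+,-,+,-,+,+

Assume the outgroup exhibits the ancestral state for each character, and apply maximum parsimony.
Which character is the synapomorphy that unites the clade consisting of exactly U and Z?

Character polarity is set by the outgroup: the derived state is whichever differs from the outgroup's state, so for chelicerae fused, nectar spur the derived state is '-', and for the remaining characters it is '+'.
elongate rostrum (state '+') occurs in J and Z but conflicts with the nesting implied by the other characters — most parsimoniously interpreted as homoplasy.
Only E, N, U, and Z show the derived state '+' for webbed digits, supporting them as a clade.
All ingroup taxa share the derived state '+' for prehensile tail; it defines the ingroup but does not resolve relationships within it.
caudal autotomy: derived state '+' in E and N only — synapomorphy for {E, N}.
cranial crest: derived state '+' in F only — an autapomorphy, so it tells us nothing about relationships among taxa.
Only U and Z show the derived state '+' for leaf margin serrate, supporting them as a clade.
chelicerae fused (derived state '-') is shared by E, J, N, U, and Z — a synapomorphy uniting that clade.
nectar spur (derived state '-') is unique to N (autapomorphy; uninformative for grouping).
Most parsimonious ingroup topology: ((((E,N),(Z,U)),J),F).
The clade {U, Z} is supported by leaf margin serrate: its derived state '+' occurs in exactly those taxa and in no other taxon (including the outgroup).

leaf margin serrate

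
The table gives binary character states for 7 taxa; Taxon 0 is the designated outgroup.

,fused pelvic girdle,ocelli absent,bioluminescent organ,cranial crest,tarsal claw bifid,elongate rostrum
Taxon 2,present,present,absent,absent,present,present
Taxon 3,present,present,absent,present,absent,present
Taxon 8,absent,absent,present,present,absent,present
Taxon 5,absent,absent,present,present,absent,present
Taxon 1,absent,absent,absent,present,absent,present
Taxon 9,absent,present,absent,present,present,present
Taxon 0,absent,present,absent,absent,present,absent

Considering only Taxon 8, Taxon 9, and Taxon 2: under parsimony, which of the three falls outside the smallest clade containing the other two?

Character polarity is set by the outgroup: the derived state is whichever differs from the outgroup's state, so for ocelli absent, tarsal claw bifid the derived state is 'absent', and for the remaining characters it is 'present'.
fused pelvic girdle groups Taxon 2 and Taxon 3, which is incompatible with the clades supported by the remaining characters; treating it as convergent (homoplasy) costs fewer steps than any alternative tree.
Only Taxon 1, Taxon 5, and Taxon 8 show the derived state 'absent' for ocelli absent, supporting them as a clade.
bioluminescent organ: derived state 'present' in Taxon 5 and Taxon 8 only — synapomorphy for {Taxon 5, Taxon 8}.
cranial crest: derived state 'present' in Taxon 1, Taxon 3, Taxon 5, Taxon 8, and Taxon 9 only — synapomorphy for {Taxon 1, Taxon 3, Taxon 5, Taxon 8, Taxon 9}.
tarsal claw bifid (derived state 'absent') is shared by Taxon 1, Taxon 3, Taxon 5, and Taxon 8 — a synapomorphy uniting that clade.
All ingroup taxa share the derived state 'present' for elongate rostrum; it defines the ingroup but does not resolve relationships within it.
Most parsimonious ingroup topology: (Taxon 2,(Taxon 9,(((Taxon 8,Taxon 5),Taxon 1),Taxon 3))).
Taxon 8 and Taxon 9 share a more recent common ancestor with each other than either does with Taxon 2, so Taxon 2 is the least closely related of the three.

Taxon 2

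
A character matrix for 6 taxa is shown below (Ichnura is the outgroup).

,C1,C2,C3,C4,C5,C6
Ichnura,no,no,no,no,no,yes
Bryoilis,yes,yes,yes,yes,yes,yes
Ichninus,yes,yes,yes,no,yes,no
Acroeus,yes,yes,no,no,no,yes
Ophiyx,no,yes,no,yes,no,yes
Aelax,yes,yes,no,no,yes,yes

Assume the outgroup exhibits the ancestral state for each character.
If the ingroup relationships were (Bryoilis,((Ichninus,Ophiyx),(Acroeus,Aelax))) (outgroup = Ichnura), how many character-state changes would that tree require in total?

11

Map each character onto (Bryoilis,((Ichninus,Ophiyx),(Acroeus,Aelax))) (rooted by Ichnura) and count the minimum state changes it requires (Fitch parsimony):
C1: 2; C2: 1; C3: 2; C4: 2; C5: 3; C6: 1.
Total tree length = 11.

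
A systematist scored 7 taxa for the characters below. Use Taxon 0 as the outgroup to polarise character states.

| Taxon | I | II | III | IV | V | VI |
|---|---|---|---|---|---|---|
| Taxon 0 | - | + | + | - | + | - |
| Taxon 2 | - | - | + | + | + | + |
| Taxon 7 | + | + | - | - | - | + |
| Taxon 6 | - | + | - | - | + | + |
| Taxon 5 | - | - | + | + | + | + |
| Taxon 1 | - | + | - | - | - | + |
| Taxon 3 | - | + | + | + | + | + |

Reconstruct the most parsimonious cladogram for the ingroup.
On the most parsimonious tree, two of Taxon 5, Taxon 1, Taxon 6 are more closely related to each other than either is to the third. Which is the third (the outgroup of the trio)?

Character polarity is set by the outgroup: the derived state is whichever differs from the outgroup's state, so for II, III, V the derived state is '-', and for the remaining characters it is '+'.
I (derived state '+') is unique to Taxon 7 (autapomorphy; uninformative for grouping).
II (derived state '-') is shared by Taxon 2 and Taxon 5 — a synapomorphy uniting that clade.
III (derived state '-') is shared by Taxon 1, Taxon 6, and Taxon 7 — a synapomorphy uniting that clade.
IV (derived state '+') is shared by Taxon 2, Taxon 3, and Taxon 5 — a synapomorphy uniting that clade.
Only Taxon 1 and Taxon 7 show the derived state '-' for V, supporting them as a clade.
All ingroup taxa share the derived state '+' for VI; it defines the ingroup but does not resolve relationships within it.
Most parsimonious ingroup topology: (((Taxon 2,Taxon 5),Taxon 3),((Taxon 7,Taxon 1),Taxon 6)).
Taxon 6 and Taxon 1 share a more recent common ancestor with each other than either does with Taxon 5, so Taxon 5 is the least closely related of the three.

Taxon 5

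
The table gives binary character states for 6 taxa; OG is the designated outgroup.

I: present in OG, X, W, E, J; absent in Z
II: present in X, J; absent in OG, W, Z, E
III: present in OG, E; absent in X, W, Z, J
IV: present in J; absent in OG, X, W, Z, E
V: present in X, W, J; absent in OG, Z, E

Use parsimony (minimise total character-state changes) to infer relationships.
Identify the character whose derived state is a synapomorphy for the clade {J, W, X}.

Character polarity is set by the outgroup: the derived state is whichever differs from the outgroup's state, so for I, III the derived state is 'absent', and for the remaining characters it is 'present'.
I: derived state 'absent' in Z only — an autapomorphy, so it tells us nothing about relationships among taxa.
II: derived state 'present' in J and X only — synapomorphy for {J, X}.
III: derived state 'absent' in J, W, X, and Z only — synapomorphy for {J, W, X, Z}.
IV (derived state 'present') is unique to J (autapomorphy; uninformative for grouping).
Only J, W, and X show the derived state 'present' for V, supporting them as a clade.
Most parsimonious ingroup topology: ((((X,J),W),Z),E).
The clade {J, W, X} is supported by V: its derived state 'present' occurs in exactly those taxa and in no other taxon (including the outgroup).

V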